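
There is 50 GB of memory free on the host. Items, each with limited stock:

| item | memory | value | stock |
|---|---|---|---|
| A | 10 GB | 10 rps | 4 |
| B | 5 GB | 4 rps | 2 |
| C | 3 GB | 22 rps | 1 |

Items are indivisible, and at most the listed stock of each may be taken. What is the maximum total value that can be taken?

Top feasible selections:
- 4×A + 1×B + 1×C: memory 48, value 66
- 4×A + 1×C: memory 43, value 62
- 3×A + 2×B + 1×C: memory 43, value 60
Best: 66 rps.

66 rps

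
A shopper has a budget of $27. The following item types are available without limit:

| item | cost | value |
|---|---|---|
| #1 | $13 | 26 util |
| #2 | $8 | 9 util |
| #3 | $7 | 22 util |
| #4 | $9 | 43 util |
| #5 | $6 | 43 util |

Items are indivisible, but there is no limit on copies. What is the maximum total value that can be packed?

172 util

Best value-per-unit is #5 at 43/6; filling with it alone gives 4×43 = 172.
Optimal mix: 1×#4 + 3×#5 → cost 27, value 172.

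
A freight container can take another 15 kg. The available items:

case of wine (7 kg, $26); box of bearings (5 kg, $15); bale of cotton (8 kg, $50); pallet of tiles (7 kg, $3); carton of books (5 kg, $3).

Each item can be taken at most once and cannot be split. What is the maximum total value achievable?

Check high-value combinations within 15 kg:
- case of wine+bale of cotton: weight 7+8=15, value 26+50=76
- box of bearings+bale of cotton: weight 5+8=13, value 15+50=65
- bale of cotton+carton of books: weight 8+5=13, value 50+3=53
Best: $76.

$76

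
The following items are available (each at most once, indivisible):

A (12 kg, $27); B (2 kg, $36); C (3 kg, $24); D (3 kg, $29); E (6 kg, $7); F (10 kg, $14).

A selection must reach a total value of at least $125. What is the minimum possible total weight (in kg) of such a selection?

Subsets with value ≥ 125, sorted by total weight:
- A+B+C+D+F: weight 30, value 130
- A+B+C+D+E+F: weight 36, value 137
Minimum weight: 30 kg.

30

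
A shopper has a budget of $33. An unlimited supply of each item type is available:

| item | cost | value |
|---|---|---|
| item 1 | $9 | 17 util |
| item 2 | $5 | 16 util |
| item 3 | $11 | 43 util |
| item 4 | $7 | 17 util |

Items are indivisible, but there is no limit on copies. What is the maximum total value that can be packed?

Best value-per-unit is item 3 at 43/11, and filling with it alone uses cost 3×11=33. No mix of the others beats 3×43 = 129.

129 util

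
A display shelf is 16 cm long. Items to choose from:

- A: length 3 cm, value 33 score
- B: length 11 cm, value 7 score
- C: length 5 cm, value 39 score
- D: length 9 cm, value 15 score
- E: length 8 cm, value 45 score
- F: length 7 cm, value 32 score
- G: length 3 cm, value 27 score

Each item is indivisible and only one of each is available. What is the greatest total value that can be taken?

117 score

Check high-value combinations within 16 cm:
- A+C+E: length 3+5+8=16, value 33+39+45=117
- C+E+G: length 5+8+3=16, value 39+45+27=111
- A+E+G: length 3+8+3=14, value 33+45+27=105
Best: 117 score.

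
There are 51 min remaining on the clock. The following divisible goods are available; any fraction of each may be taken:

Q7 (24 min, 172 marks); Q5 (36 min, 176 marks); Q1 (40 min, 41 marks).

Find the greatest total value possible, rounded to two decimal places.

304.00

Take in order of value per unit:
- Q7 (172/24 per unit): all 24 → value 172, running total 172.00
- Q5 (176/36 per unit): 27 of 36 → value 27×176/36 = 132.0000, running total 304.00
Total 304.00.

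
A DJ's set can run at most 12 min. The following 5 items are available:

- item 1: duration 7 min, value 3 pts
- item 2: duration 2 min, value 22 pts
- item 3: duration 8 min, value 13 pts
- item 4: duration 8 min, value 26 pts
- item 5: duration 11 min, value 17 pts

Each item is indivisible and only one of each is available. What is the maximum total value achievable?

48 pts

Check high-value combinations within 12 min:
- item 2+item 4: duration 2+8=10, value 22+26=48
- item 2+item 3: duration 2+8=10, value 22+13=35
- item 4: duration 8, value 26
Best: 48 pts.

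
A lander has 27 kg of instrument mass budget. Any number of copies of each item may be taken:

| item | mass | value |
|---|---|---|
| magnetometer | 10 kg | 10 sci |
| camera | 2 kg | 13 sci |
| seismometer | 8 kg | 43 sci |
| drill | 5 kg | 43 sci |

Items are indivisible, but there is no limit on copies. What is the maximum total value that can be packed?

228 sci

Best value-per-unit is drill at 43/5; filling with it alone gives 5×43 = 215.
Optimal mix: 1×camera + 5×drill → mass 27, value 228.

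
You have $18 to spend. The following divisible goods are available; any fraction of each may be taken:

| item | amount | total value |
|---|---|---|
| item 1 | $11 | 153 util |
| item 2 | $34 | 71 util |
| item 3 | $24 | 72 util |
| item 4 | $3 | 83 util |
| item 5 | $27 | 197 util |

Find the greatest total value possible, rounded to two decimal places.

Take in order of value per unit:
- item 4 (83/3 per unit): all 3 → value 83, running total 83.00
- item 1 (153/11 per unit): all 11 → value 153, running total 236.00
- item 5 (197/27 per unit): 4 of 27 → value 4×197/27 = 29.1852, running total 265.19
Total 265.19.

265.19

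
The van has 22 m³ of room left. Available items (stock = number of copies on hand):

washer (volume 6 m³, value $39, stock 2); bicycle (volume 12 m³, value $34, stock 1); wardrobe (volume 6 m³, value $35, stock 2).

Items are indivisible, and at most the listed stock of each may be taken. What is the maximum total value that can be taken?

Best selections within volume 22 and stock limits:
- 2×washer + 1×wardrobe: volume 18, value 113
- 1×washer + 2×wardrobe: volume 18, value 109
- 2×washer: volume 12, value 78
- 1×washer + 1×wardrobe: volume 12, value 74
Best: $113.

$113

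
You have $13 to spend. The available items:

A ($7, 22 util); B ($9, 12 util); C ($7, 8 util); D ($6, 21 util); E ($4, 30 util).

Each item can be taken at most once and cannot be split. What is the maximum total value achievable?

52 util

Check high-value combinations within $13:
- A+E: cost 7+4=11, value 22+30=52
- D+E: cost 6+4=10, value 21+30=51
- A+D: cost 7+6=13, value 22+21=43
Best: 52 util.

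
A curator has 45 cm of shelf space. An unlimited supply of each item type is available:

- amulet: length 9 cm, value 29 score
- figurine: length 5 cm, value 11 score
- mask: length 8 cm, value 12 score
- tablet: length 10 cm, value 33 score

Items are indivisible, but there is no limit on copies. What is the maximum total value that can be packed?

Best value-per-unit is tablet at 33/10; filling with it alone gives 4×33 = 132.
Optimal mix: 5×amulet → length 45, value 145.

145 score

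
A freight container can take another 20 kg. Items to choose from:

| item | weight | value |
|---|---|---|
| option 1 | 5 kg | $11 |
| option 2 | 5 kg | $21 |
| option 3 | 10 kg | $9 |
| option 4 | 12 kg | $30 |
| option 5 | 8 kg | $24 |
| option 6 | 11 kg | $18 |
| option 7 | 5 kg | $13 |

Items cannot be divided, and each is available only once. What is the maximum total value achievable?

Check high-value combinations within 20 kg:
- option 2+option 5+option 7: weight 5+8+5=18, value 21+24+13=58
- option 1+option 2+option 5: weight 5+5+8=18, value 11+21+24=56
- option 4+option 5: weight 12+8=20, value 30+24=54
- option 2+option 4: weight 5+12=17, value 21+30=51
- option 1+option 5+option 7: weight 5+8+5=18, value 11+24+13=48
Best: $58.

$58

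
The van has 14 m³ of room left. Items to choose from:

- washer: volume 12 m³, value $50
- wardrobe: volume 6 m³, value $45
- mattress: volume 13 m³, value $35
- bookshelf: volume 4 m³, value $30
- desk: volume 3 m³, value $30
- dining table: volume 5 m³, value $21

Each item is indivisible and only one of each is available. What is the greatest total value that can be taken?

Check high-value combinations within 14 m³:
- wardrobe+bookshelf+desk: volume 6+4+3=13, value 45+30+30=105
- wardrobe+desk+dining table: volume 6+3+5=14, value 45+30+21=96
- bookshelf+desk+dining table: volume 4+3+5=12, value 30+30+21=81
- wardrobe+desk: volume 6+3=9, value 45+30=75
- wardrobe+bookshelf: volume 6+4=10, value 45+30=75
Best: $105.

$105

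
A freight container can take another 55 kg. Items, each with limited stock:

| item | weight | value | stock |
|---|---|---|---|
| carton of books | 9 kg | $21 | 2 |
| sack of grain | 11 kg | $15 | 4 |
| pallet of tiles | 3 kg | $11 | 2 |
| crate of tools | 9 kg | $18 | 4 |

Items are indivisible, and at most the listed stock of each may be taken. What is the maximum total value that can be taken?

Best selections within weight 55 and stock limits:
- 2×carton of books + 2×pallet of tiles + 3×crate of tools: weight 51, value 118
- 1×carton of books + 2×pallet of tiles + 4×crate of tools: weight 51, value 115
Best: $118.

$118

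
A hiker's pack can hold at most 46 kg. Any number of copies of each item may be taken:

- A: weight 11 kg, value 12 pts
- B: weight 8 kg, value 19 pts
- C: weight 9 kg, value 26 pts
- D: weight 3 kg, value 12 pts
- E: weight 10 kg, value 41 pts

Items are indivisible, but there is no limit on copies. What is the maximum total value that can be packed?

188 pts

Best value-per-unit is E at 41/10; filling with it alone gives 4×41 = 164.
Optimal mix: 2×D + 4×E → weight 46, value 188.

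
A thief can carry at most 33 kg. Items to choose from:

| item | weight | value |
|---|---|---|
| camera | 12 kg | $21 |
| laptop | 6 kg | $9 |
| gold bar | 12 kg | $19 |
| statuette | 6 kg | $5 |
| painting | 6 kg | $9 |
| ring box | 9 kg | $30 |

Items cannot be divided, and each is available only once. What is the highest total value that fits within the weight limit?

$70

Check high-value combinations within 33 kg:
- camera+gold bar+ring box: weight 12+12+9=33, value 21+19+30=70
- camera+laptop+painting+ring box: weight 12+6+6+9=33, value 21+9+9+30=69
- laptop+gold bar+painting+ring box: weight 6+12+6+9=33, value 9+19+9+30=67
Best: $70.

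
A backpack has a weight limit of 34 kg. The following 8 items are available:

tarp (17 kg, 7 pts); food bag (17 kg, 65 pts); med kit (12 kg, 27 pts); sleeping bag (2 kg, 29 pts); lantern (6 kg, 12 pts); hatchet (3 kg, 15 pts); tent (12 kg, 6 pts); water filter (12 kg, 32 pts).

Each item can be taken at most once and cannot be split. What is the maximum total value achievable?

Check high-value combinations within 34 kg:
- food bag+sleeping bag+hatchet+water filter: weight 17+2+3+12=34, value 65+29+15+32=141
- food bag+med kit+sleeping bag+hatchet: weight 17+12+2+3=34, value 65+27+29+15=136
- food bag+sleeping bag+water filter: weight 17+2+12=31, value 65+29+32=126
- food bag+sleeping bag+lantern+hatchet: weight 17+2+6+3=28, value 65+29+12+15=121
Best: 141 pts.

141 pts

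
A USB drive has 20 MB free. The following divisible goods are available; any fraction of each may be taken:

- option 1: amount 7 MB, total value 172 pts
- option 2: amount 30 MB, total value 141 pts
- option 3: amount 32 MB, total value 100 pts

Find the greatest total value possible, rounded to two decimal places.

233.10

Take in order of value per unit:
- option 1 (172/7 per unit): all 7 → value 172, running total 172.00
- option 2 (141/30 per unit): 13 of 30 → value 13×141/30 = 61.1000, running total 233.10
Total 233.10.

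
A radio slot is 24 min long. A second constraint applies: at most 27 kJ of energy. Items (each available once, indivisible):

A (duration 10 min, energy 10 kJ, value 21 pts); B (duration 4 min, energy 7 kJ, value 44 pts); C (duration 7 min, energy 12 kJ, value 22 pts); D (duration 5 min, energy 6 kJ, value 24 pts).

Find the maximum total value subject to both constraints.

Feasible sets respecting both limits:
- B+C+D: duration 16, energy 25, value 90
- A+B+D: duration 19, energy 23, value 89
- B+D: duration 9, energy 13, value 68
Best: 90 pts.

90 pts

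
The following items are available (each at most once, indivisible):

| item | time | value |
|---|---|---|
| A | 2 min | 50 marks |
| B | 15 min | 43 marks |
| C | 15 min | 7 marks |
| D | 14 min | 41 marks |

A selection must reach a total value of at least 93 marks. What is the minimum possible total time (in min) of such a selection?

17

Subsets with value ≥ 93, sorted by total time:
- A+B: time 17, value 93
- A+B+D: time 31, value 134
- A+C+D: time 31, value 98
Minimum time: 17 min.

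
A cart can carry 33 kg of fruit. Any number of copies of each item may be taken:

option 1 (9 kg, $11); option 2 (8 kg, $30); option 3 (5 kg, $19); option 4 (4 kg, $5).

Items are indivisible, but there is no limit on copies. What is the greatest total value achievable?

Best value-per-unit is option 3 at 19/5; filling with it alone gives 6×19 = 114.
Optimal mix: 1×option 2 + 5×option 3 → weight 33, value 125.

$125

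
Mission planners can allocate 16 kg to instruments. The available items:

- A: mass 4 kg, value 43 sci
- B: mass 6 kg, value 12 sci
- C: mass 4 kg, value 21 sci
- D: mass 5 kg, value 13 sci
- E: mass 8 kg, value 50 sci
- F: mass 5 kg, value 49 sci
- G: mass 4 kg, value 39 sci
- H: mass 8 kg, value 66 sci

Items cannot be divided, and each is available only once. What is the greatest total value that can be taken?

This is a 0/1 knapsack; check combinations near the capacity.
- A+G+H: mass 4+4+8=16, value 43+39+66=148
- A+E+G: mass 4+8+4=16, value 43+50+39=132
- A+F+G: mass 4+5+4=13, value 43+49+39=131
- A+C+H: mass 4+4+8=16, value 43+21+66=130
Best: 148 sci.

148 sci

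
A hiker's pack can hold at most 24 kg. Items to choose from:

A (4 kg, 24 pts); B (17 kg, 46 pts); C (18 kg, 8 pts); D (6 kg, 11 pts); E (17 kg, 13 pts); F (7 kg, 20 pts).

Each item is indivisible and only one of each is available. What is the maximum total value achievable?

70 pts

This is a 0/1 knapsack; check combinations near the capacity.
- A+B: weight 4+17=21, value 24+46=70
- B+F: weight 17+7=24, value 46+20=66
- B+D: weight 17+6=23, value 46+11=57
- A+D+F: weight 4+6+7=17, value 24+11+20=55
Best: 70 pts.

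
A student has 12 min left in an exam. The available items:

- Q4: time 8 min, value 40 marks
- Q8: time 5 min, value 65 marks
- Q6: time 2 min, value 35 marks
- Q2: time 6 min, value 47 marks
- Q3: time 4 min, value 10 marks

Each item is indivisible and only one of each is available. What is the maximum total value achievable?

112 marks

Check high-value combinations within 12 min:
- Q8+Q2: time 5+6=11, value 65+47=112
- Q8+Q6+Q3: time 5+2+4=11, value 65+35+10=110
- Q8+Q6: time 5+2=7, value 65+35=100
- Q6+Q2+Q3: time 2+6+4=12, value 35+47+10=92
Best: 112 marks.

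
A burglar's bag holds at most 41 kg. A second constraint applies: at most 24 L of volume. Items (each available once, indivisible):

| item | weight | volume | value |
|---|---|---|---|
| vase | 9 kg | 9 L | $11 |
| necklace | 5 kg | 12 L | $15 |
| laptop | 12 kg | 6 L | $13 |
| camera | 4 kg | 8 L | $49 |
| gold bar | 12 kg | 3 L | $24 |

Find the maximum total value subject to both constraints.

Feasible sets respecting both limits:
- necklace+camera+gold bar: weight 21, volume 23, value 88
- laptop+camera+gold bar: weight 28, volume 17, value 86
- vase+camera+gold bar: weight 25, volume 20, value 84
Best: $88.

$88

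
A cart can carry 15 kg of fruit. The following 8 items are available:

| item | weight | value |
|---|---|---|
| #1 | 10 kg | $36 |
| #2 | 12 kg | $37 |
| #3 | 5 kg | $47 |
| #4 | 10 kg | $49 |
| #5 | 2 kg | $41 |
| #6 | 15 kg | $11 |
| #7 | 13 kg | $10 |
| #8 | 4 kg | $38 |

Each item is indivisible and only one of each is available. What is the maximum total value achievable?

Check high-value combinations within 15 kg:
- #3+#5+#8: weight 5+2+4=11, value 47+41+38=126
- #3+#4: weight 5+10=15, value 47+49=96
- #4+#5: weight 10+2=12, value 49+41=90
- #3+#5: weight 5+2=7, value 47+41=88
- #4+#8: weight 10+4=14, value 49+38=87
Best: $126.

$126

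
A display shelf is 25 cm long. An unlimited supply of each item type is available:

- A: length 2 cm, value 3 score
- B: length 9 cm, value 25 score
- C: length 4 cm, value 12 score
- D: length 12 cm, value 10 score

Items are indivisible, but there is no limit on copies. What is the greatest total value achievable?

Best value-per-unit is C at 12/4; filling with it alone gives 6×12 = 72.
Optimal mix: 1×B + 4×C → length 25, value 73.

73 score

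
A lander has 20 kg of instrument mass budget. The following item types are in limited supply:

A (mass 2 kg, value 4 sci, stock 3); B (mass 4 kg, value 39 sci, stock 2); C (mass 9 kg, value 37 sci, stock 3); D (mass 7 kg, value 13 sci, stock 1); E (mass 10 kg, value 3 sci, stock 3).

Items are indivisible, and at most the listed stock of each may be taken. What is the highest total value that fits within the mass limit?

119 sci

Top feasible selections:
- 1×A + 2×B + 1×C: mass 19, value 119
- 2×B + 1×C: mass 17, value 115
Best: 119 sci.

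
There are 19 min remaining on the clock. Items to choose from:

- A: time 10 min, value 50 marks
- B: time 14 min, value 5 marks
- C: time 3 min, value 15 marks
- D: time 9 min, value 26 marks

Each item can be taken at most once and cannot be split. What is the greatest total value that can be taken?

Check high-value combinations within 19 min:
- A+D: time 10+9=19, value 50+26=76
- A+C: time 10+3=13, value 50+15=65
- A: time 10, value 50
- C+D: time 3+9=12, value 15+26=41
Best: 76 marks.

76 marks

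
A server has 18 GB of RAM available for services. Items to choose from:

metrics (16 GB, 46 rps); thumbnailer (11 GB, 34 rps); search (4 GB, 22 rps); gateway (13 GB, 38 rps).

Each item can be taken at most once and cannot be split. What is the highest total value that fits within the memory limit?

Check high-value combinations within 18 GB:
- search+gateway: memory 4+13=17, value 22+38=60
- thumbnailer+search: memory 11+4=15, value 34+22=56
- metrics: memory 16, value 46
- gateway: memory 13, value 38
Best: 60 rps.

60 rps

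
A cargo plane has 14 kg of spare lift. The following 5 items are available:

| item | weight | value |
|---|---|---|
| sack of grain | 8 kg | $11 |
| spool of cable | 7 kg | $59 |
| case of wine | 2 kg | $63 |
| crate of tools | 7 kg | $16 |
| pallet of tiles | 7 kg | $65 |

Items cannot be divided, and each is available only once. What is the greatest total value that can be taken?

Check high-value combinations within 14 kg:
- case of wine+pallet of tiles: weight 2+7=9, value 63+65=128
- spool of cable+pallet of tiles: weight 7+7=14, value 59+65=124
- spool of cable+case of wine: weight 7+2=9, value 59+63=122
- crate of tools+pallet of tiles: weight 7+7=14, value 16+65=81
Best: $128.

$128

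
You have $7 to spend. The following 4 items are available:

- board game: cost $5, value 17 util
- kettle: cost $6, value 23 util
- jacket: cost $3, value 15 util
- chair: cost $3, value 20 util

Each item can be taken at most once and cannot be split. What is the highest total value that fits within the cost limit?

35 util

Check high-value combinations within $7:
- jacket+chair: cost 3+3=6, value 15+20=35
- kettle: cost 6, value 23
- chair: cost 3, value 20
Best: 35 util.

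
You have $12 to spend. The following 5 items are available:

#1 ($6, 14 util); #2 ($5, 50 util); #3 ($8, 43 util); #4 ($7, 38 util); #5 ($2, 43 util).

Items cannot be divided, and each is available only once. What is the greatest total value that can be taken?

Check high-value combinations within $12:
- #2+#5: cost 5+2=7, value 50+43=93
- #2+#4: cost 5+7=12, value 50+38=88
- #3+#5: cost 8+2=10, value 43+43=86
- #4+#5: cost 7+2=9, value 38+43=81
- #1+#2: cost 6+5=11, value 14+50=64
Best: 93 util.

93 util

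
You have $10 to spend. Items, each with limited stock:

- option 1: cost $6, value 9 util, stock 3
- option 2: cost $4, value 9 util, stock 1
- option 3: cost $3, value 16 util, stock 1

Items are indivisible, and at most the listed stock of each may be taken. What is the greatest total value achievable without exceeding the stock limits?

Top feasible selections:
- 1×option 2 + 1×option 3: cost 7, value 25
- 1×option 1 + 1×option 3: cost 9, value 25
- 1×option 1 + 1×option 2: cost 10, value 18
- 1×option 3: cost 3, value 16
Best: 25 util.

25 util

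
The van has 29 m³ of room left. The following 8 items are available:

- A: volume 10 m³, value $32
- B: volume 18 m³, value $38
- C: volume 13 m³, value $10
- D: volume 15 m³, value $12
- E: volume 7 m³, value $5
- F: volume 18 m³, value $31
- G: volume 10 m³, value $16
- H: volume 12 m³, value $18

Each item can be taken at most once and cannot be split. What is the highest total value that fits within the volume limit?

This is a 0/1 knapsack; check combinations near the capacity.
- A+B: volume 10+18=28, value 32+38=70
- A+F: volume 10+18=28, value 32+31=63
- A+E+H: volume 10+7+12=29, value 32+5+18=55
- B+G: volume 18+10=28, value 38+16=54
- A+E+G: volume 10+7+10=27, value 32+5+16=53
Best: $70.

$70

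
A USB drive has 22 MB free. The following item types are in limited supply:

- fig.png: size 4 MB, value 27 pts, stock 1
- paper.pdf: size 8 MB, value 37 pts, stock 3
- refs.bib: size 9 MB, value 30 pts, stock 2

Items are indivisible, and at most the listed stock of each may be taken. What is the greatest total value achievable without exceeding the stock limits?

Top feasible selections:
- 1×fig.png + 2×paper.pdf: size 20, value 101
- 1×fig.png + 1×paper.pdf + 1×refs.bib: size 21, value 94
- 1×fig.png + 2×refs.bib: size 22, value 87
- 2×paper.pdf: size 16, value 74
Best: 101 pts.

101 pts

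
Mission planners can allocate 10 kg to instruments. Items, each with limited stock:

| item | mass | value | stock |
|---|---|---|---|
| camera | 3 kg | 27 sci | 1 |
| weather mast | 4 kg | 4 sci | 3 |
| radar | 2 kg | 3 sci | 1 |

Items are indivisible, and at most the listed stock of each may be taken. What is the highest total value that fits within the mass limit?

Best selections within mass 10 and stock limits:
- 1×camera + 1×weather mast + 1×radar: mass 9, value 34
- 1×camera + 1×weather mast: mass 7, value 31
- 1×camera + 1×radar: mass 5, value 30
- 1×camera: mass 3, value 27
Best: 34 sci.

34 sci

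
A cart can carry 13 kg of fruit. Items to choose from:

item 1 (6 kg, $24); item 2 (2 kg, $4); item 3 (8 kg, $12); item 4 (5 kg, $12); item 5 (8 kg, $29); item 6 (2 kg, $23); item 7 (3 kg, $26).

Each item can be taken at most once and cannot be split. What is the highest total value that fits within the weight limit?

Check high-value combinations within 13 kg:
- item 5+item 6+item 7: weight 8+2+3=13, value 29+23+26=78
- item 1+item 2+item 6+item 7: weight 6+2+2+3=13, value 24+4+23+26=77
- item 1+item 6+item 7: weight 6+2+3=11, value 24+23+26=73
- item 2+item 4+item 6+item 7: weight 2+5+2+3=12, value 4+12+23+26=65
Best: $78.

$78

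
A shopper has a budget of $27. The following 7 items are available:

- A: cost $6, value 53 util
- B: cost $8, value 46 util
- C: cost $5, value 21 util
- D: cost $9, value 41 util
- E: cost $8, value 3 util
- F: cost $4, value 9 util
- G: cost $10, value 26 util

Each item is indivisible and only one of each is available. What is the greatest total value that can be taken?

Check high-value combinations within $27:
- A+B+D+F: cost 6+8+9+4=27, value 53+46+41+9=149
- A+B+D: cost 6+8+9=23, value 53+46+41=140
- A+B+C+F: cost 6+8+5+4=23, value 53+46+21+9=129
- A+B+G: cost 6+8+10=24, value 53+46+26=125
- A+C+D+F: cost 6+5+9+4=24, value 53+21+41+9=124
Best: 149 util.

149 util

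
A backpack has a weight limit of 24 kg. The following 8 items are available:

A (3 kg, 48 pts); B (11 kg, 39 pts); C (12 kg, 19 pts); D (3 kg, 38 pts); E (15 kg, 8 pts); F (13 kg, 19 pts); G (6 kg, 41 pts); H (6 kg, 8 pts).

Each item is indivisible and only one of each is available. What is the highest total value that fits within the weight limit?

Check high-value combinations within 24 kg:
- A+B+D+G: weight 3+11+3+6=23, value 48+39+38+41=166
- A+C+D+G: weight 3+12+3+6=24, value 48+19+38+41=146
- A+D+G+H: weight 3+3+6+6=18, value 48+38+41+8=135
- A+B+D+H: weight 3+11+3+6=23, value 48+39+38+8=133
- A+B+G: weight 3+11+6=20, value 48+39+41=128
Best: 166 pts.

166 pts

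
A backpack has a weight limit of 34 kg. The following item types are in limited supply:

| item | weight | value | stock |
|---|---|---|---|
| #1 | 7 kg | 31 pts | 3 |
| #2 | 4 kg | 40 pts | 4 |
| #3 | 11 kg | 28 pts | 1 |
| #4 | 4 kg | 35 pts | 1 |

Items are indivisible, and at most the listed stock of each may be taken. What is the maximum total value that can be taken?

Top feasible selections:
- 2×#1 + 4×#2 + 1×#4: weight 34, value 257
- 1×#1 + 4×#2 + 1×#4: weight 27, value 226
- 4×#2 + 1×#3 + 1×#4: weight 31, value 223
- 2×#1 + 4×#2: weight 30, value 222
Best: 257 pts.

257 pts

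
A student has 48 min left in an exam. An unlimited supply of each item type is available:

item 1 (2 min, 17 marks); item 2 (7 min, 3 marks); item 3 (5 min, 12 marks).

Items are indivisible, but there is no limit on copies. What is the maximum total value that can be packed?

Best value-per-unit is item 1 at 17/2, and filling with it alone uses time 24×2=48. No mix of the others beats 24×17 = 408.

408 marks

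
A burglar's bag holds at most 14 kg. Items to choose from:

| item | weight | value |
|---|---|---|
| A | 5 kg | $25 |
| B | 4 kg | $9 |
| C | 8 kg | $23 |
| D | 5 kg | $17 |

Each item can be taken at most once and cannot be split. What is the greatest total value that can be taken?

This is a 0/1 knapsack; check combinations near the capacity.
- A+B+D: weight 5+4+5=14, value 25+9+17=51
- A+C: weight 5+8=13, value 25+23=48
- A+D: weight 5+5=10, value 25+17=42
Best: $51.

$51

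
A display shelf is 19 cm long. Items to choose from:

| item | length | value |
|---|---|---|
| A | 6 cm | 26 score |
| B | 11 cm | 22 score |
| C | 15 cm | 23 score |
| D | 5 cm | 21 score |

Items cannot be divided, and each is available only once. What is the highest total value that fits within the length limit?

Check high-value combinations within 19 cm:
- A+B: length 6+11=17, value 26+22=48
- A+D: length 6+5=11, value 26+21=47
- B+D: length 11+5=16, value 22+21=43
Best: 48 score.

48 score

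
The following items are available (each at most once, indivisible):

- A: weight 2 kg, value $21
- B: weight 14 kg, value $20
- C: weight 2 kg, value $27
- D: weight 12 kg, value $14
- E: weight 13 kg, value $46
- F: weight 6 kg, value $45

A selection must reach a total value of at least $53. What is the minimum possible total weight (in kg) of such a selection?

8

Subsets with value ≥ 53, sorted by total weight:
- C+F: weight 8, value 72
- A+F: weight 8, value 66
Minimum weight: 8 kg.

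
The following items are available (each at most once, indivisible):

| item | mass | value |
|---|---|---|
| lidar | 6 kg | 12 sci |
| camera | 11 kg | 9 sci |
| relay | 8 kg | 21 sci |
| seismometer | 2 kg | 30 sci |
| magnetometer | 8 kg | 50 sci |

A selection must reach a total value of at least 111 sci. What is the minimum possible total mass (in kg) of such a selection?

24

Subsets with value ≥ 111, sorted by total mass:
- lidar+relay+seismometer+magnetometer: mass 24, value 113
- lidar+camera+relay+seismometer+magnetometer: mass 35, value 122
Minimum mass: 24 kg.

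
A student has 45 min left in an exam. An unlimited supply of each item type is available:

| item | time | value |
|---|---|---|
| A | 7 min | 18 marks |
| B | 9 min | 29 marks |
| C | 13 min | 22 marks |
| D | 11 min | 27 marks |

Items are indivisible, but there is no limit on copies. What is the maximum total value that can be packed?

Best value-per-unit is B at 29/9, and filling with it alone uses time 5×9=45. No mix of the others beats 5×29 = 145.

145 marks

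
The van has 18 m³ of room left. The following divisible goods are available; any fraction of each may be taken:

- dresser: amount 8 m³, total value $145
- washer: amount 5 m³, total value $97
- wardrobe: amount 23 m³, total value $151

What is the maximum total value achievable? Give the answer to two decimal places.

Take in order of value per unit:
- washer (97/5 per unit): all 5 → value 97, running total 97.00
- dresser (145/8 per unit): all 8 → value 145, running total 242.00
- wardrobe (151/23 per unit): 5 of 23 → value 5×151/23 = 32.8261, running total 274.83
Total 274.83.

274.83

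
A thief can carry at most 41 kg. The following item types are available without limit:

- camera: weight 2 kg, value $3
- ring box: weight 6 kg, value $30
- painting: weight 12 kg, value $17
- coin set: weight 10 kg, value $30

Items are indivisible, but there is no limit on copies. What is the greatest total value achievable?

Best value-per-unit is ring box at 30/6; filling with it alone gives 6×30 = 180.
Optimal mix: 2×camera + 6×ring box → weight 40, value 186.

$186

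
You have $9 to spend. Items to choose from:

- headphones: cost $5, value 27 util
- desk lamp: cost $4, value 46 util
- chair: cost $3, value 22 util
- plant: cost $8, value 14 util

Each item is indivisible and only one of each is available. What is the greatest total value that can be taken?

This is a 0/1 knapsack; check combinations near the capacity.
- headphones+desk lamp: cost 5+4=9, value 27+46=73
- desk lamp+chair: cost 4+3=7, value 46+22=68
- headphones+chair: cost 5+3=8, value 27+22=49
- desk lamp: cost 4, value 46
Best: 73 util.

73 util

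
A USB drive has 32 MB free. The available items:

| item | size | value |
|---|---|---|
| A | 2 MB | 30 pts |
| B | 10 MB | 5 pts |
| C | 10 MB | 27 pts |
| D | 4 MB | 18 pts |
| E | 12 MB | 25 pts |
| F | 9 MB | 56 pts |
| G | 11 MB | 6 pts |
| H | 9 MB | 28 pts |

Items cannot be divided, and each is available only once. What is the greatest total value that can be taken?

Check high-value combinations within 32 MB:
- A+C+F+H: size 2+10+9+9=30, value 30+27+56+28=141
- A+E+F+H: size 2+12+9+9=32, value 30+25+56+28=139
- A+D+F+H: size 2+4+9+9=24, value 30+18+56+28=132
- A+C+D+F: size 2+10+4+9=25, value 30+27+18+56=131
- A+D+E+F: size 2+4+12+9=27, value 30+18+25+56=129
Best: 141 pts.

141 pts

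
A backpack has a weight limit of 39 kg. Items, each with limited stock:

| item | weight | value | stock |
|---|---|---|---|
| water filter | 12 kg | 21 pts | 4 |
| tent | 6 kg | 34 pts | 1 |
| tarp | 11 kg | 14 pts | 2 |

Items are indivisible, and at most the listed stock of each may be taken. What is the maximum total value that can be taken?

76 pts

Top feasible selections:
- 2×water filter + 1×tent: weight 30, value 76
- 1×water filter + 1×tent + 1×tarp: weight 29, value 69
Best: 76 pts.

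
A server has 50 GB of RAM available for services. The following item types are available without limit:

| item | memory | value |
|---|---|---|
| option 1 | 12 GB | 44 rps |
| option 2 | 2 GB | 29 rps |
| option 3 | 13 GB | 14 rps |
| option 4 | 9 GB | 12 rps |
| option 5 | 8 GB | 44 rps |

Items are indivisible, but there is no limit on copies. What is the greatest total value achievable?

Best value-per-unit is option 2 at 29/2, and filling with it alone uses memory 25×2=50. No mix of the others beats 25×29 = 725.

725 rps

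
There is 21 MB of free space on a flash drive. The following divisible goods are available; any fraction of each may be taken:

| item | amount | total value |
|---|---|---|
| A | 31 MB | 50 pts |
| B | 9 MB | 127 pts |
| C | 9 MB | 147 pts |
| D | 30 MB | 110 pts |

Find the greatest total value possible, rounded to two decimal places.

Take in order of value per unit:
- C (147/9 per unit): all 9 → value 147, running total 147.00
- B (127/9 per unit): all 9 → value 127, running total 274.00
- D (110/30 per unit): 3 of 30 → value 3×110/30 = 11.0000, running total 285.00
Total 285.00.

285.00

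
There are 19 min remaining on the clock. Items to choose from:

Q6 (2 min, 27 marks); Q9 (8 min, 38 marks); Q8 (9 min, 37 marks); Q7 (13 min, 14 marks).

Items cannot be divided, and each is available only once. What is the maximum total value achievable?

102 marks

Check high-value combinations within 19 min:
- Q6+Q9+Q8: time 2+8+9=19, value 27+38+37=102
- Q9+Q8: time 8+9=17, value 38+37=75
- Q6+Q9: time 2+8=10, value 27+38=65
- Q6+Q8: time 2+9=11, value 27+37=64
Best: 102 marks.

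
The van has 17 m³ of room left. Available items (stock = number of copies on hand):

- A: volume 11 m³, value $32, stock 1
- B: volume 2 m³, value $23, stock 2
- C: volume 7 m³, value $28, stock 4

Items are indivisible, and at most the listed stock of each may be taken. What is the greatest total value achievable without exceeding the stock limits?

Top feasible selections:
- 1×B + 2×C: volume 16, value 79
- 1×A + 2×B: volume 15, value 78
- 2×B + 1×C: volume 11, value 74
- 2×C: volume 14, value 56
Best: $79.

$79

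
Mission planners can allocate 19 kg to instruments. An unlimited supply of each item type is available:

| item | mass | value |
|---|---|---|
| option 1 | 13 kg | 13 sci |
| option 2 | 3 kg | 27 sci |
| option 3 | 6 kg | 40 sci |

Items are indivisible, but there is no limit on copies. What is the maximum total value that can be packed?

Best value-per-unit is option 2 at 27/3, and filling with it alone uses mass 6×3=18. No mix of the others beats 6×27 = 162.

162 sci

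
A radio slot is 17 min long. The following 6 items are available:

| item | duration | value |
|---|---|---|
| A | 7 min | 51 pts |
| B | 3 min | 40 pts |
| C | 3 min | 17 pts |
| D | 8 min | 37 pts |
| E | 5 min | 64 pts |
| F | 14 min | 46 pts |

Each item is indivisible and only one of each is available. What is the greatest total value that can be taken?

This is a 0/1 knapsack; check combinations near the capacity.
- A+B+E: duration 7+3+5=15, value 51+40+64=155
- B+D+E: duration 3+8+5=16, value 40+37+64=141
- A+C+E: duration 7+3+5=15, value 51+17+64=132
- B+C+E: duration 3+3+5=11, value 40+17+64=121
- C+D+E: duration 3+8+5=16, value 17+37+64=118
Best: 155 pts.

155 pts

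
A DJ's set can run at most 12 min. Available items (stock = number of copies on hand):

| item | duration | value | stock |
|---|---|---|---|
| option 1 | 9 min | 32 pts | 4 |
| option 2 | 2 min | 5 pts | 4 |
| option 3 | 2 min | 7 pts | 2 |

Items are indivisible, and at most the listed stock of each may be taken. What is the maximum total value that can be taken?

Best selections within duration 12 and stock limits:
- 1×option 1 + 1×option 3: duration 11, value 39
- 1×option 1 + 1×option 2: duration 11, value 37
Best: 39 pts.

39 pts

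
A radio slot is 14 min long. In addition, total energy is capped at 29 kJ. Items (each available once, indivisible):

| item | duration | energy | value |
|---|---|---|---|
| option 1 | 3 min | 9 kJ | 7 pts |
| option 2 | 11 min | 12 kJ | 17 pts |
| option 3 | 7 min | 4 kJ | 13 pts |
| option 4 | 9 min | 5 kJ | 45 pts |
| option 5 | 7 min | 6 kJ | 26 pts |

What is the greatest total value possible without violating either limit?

52 pts

Feasible sets respecting both limits:
- option 1+option 4: duration 12, energy 14, value 52
- option 4: duration 9, energy 5, value 45
- option 3+option 5: duration 14, energy 10, value 39
- option 1+option 5: duration 10, energy 15, value 33
Best: 52 pts.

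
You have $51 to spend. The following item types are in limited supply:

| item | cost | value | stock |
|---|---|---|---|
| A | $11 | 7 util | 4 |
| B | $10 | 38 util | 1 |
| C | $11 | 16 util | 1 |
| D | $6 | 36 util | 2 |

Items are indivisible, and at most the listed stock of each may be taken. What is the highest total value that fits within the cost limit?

133 util

Top feasible selections:
- 1×A + 1×B + 1×C + 2×D: cost 44, value 133
- 1×B + 1×C + 2×D: cost 33, value 126
Best: 133 util.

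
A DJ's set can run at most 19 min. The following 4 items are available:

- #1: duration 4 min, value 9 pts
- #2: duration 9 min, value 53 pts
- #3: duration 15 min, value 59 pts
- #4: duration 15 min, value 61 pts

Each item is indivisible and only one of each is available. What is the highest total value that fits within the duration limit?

70 pts

Check high-value combinations within 19 min:
- #1+#4: duration 4+15=19, value 9+61=70
- #1+#3: duration 4+15=19, value 9+59=68
- #1+#2: duration 4+9=13, value 9+53=62
Best: 70 pts.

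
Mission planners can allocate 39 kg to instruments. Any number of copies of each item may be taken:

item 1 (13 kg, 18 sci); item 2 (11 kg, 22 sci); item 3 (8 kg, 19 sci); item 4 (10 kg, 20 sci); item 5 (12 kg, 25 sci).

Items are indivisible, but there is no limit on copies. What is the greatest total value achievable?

85 sci

Best value-per-unit is item 3 at 19/8; filling with it alone gives 4×19 = 76.
Optimal mix: 1×item 2 + 2×item 3 + 1×item 5 → mass 39, value 85.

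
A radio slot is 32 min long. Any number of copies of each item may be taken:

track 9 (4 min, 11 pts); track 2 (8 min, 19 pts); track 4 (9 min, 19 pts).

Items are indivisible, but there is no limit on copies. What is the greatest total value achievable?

Best value-per-unit is track 9 at 11/4, and filling with it alone uses duration 8×4=32. No mix of the others beats 8×11 = 88.

88 pts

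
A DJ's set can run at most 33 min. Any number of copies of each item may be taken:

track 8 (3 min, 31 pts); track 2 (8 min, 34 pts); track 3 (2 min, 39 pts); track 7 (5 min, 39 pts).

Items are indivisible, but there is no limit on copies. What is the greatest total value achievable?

Best value-per-unit is track 3 at 39/2, and filling with it alone uses duration 16×2=32. No mix of the others beats 16×39 = 624.

624 pts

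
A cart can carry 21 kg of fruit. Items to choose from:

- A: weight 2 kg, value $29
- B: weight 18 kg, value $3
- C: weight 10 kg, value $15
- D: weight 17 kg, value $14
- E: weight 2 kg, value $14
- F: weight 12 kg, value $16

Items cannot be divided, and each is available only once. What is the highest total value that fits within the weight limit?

This is a 0/1 knapsack; check combinations near the capacity.
- A+E+F: weight 2+2+12=16, value 29+14+16=59
- A+C+E: weight 2+10+2=14, value 29+15+14=58
- A+D+E: weight 2+17+2=21, value 29+14+14=57
- A+F: weight 2+12=14, value 29+16=45
Best: $59.

$59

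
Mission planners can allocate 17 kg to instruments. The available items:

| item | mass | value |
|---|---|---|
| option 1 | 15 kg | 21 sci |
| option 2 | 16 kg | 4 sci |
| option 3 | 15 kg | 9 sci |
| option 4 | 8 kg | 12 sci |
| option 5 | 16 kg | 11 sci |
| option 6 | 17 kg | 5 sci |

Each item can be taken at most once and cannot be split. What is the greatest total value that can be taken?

21 sci

Check high-value combinations within 17 kg:
- option 1: mass 15, value 21
- option 4: mass 8, value 12
- option 5: mass 16, value 11
- option 3: mass 15, value 9
Best: 21 sci.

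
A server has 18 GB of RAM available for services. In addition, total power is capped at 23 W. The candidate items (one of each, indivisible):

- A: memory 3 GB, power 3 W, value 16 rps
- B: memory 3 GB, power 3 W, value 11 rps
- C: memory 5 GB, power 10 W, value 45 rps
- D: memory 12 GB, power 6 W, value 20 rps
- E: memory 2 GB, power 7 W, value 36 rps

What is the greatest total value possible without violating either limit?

108 rps

Feasible sets respecting both limits:
- A+B+C+E: memory 13, power 23, value 108
- A+C+E: memory 10, power 20, value 97
- B+C+E: memory 10, power 20, value 92
- C+E: memory 7, power 17, value 81
Best: 108 rps.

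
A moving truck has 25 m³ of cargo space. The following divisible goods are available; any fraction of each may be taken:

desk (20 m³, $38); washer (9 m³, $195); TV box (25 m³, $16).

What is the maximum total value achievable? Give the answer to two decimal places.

Take in order of value per unit:
- washer (195/9 per unit): all 9 → value 195, running total 195.00
- desk (38/20 per unit): 16 of 20 → value 16×38/20 = 30.4000, running total 225.40
Total 225.40.

225.40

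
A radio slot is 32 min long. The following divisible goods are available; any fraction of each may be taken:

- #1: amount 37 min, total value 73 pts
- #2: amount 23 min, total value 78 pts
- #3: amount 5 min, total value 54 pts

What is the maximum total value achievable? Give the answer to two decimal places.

Take in order of value per unit:
- #3 (54/5 per unit): all 5 → value 54, running total 54.00
- #2 (78/23 per unit): all 23 → value 78, running total 132.00
- #1 (73/37 per unit): 4 of 37 → value 4×73/37 = 7.8919, running total 139.89
Total 139.89.

139.89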